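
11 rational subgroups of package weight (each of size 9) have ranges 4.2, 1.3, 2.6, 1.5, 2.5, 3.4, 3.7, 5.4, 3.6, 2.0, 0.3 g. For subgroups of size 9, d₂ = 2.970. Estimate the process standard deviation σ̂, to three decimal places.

0.934

R̄ = (4.2 + 1.3 + 2.6 + 1.5 + 2.5 + 3.4 + 3.7 + 5.4 + 3.6 + 2.0 + 0.3) / 11 = 2.7727
σ̂ = R̄ / d₂ = 2.7727 / 2.970 = 0.9336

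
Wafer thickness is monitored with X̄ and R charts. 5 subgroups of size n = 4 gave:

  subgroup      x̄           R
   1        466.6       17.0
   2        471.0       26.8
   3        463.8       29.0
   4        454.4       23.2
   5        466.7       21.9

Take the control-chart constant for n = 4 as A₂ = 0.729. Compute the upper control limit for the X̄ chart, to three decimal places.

X̄̄ = (466.6 + 471.0 + 463.8 + 454.4 + 466.7) / 5 = 2322.5000 / 5 = 464.5000
R̄ = (17.0 + 26.8 + 29.0 + 23.2 + 21.9) / 5 = 117.9000 / 5 = 23.5800
UCL = X̄̄ + A₂·R̄ = 464.5000 + 0.729 × 23.5800 = 481.6898

481.690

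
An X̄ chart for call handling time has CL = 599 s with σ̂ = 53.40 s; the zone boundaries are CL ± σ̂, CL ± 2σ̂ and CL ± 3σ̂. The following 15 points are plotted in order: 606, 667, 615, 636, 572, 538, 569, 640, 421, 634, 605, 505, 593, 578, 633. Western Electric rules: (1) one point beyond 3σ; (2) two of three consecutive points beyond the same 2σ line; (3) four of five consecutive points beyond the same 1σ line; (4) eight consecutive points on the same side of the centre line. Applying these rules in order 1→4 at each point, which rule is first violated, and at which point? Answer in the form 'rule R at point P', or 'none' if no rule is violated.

Zone of each point (C = within 1σ̂, B = 1σ̂–2σ̂, A = 2σ̂–3σ̂, * = beyond 3σ̂; sign = side of CL): 1:+C, 2:+B, 3:+C, 4:+C, 5:-C, 6:-B, 7:-C, 8:+C, 9:-*, 10:+C, 11:+C, 12:-B, 13:-C, 14:-C, 15:+C
Rule 1 (one point beyond the 3σ limits) is satisfied at point 9.

rule 1 at point 9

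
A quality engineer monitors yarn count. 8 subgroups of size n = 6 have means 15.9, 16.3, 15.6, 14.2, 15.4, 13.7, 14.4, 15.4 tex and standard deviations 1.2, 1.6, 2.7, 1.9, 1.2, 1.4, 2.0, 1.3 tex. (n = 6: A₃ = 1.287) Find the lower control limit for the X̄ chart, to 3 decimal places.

X̄̄ = (15.9 + 16.3 + 15.6 + 14.2 + 15.4 + 13.7 + 14.4 + 15.4) / 8 = 15.1125
s̄ = (1.2 + 1.6 + 2.7 + 1.9 + 1.2 + 1.4 + 2.0 + 1.3) / 8 = 1.6625
LCL = X̄̄ − A₃·s̄ = 15.1125 − 1.287 × 1.6625 = 12.9729

12.973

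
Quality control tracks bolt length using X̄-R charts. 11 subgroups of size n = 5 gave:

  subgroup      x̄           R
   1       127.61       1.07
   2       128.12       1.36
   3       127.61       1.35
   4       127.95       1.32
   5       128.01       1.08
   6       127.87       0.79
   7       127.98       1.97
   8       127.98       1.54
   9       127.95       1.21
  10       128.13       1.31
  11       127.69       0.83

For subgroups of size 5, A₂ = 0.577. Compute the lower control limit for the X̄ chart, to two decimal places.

X̄̄ = (127.61 + 128.12 + 127.61 + 127.95 + 128.01 + 127.87 + 127.98 + 127.98 + 127.95 + 128.13 + 127.69) / 11 = 1406.9000 / 11 = 127.9000
R̄ = (1.07 + 1.36 + 1.35 + 1.32 + 1.08 + 0.79 + 1.97 + 1.54 + 1.21 + 1.31 + 0.83) / 11 = 13.8300 / 11 = 1.2573
LCL = X̄̄ − A₂·R̄ = 127.9000 − 0.577 × 1.2573 = 127.1746

127.17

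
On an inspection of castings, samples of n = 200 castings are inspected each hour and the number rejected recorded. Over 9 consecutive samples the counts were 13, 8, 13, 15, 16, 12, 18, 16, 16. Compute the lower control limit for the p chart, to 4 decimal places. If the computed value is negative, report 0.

p̄ = Σdᵢ / (k·n) = 127 / (9 × 200) = 0.07056
LCL = p̄ − 3·√(p̄(1−p̄)/n) = 0.07056 − 3 × 0.01811 = 0.01623

0.0162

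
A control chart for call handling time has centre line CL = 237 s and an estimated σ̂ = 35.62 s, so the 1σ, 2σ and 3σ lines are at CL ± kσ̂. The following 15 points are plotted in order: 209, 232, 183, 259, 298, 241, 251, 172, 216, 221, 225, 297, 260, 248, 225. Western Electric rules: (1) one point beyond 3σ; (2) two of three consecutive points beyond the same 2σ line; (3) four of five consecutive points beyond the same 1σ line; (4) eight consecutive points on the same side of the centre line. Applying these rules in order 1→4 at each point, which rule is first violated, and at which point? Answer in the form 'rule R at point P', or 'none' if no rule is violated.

Zone of each point (C = within 1σ̂, B = 1σ̂–2σ̂, A = 2σ̂–3σ̂, * = beyond 3σ̂; sign = side of CL): 1:-C, 2:-C, 3:-B, 4:+C, 5:+B, 6:+C, 7:+C, 8:-B, 9:-C, 10:-C, 11:-C, 12:+B, 13:+C, 14:+C, 15:-C
No rule fires across all 15 points.

none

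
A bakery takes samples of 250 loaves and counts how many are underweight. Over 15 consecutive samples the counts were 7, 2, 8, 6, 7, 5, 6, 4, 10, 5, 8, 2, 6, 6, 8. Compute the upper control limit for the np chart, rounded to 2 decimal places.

p̄ = Σdᵢ / (k·n) = 90 / (15 × 250) = 0.02400
UCL = np̄ + 3·√(np̄(1−p̄)) = 6.0000 + 3 × √(6.0000×0.97600) = 6.0000 + 3 × 2.4199 = 13.2598

13.26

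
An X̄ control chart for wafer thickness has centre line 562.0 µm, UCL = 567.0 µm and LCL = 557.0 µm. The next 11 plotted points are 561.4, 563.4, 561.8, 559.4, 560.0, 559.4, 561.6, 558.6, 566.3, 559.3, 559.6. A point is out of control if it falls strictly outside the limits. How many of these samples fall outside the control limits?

All 11 points lie within [557.0, 567.0].

0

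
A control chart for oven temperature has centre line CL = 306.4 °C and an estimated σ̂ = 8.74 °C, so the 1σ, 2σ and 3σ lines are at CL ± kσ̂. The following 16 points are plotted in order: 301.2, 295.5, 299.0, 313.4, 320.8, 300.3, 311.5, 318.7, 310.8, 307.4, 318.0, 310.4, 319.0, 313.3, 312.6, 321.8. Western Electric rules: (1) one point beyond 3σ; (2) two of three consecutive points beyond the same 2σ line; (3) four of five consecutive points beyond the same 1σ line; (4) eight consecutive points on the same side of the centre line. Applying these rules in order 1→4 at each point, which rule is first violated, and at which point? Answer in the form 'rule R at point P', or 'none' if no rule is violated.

rule 4 at point 14

Zone of each point (C = within 1σ̂, B = 1σ̂–2σ̂, A = 2σ̂–3σ̂, * = beyond 3σ̂; sign = side of CL): 1:-C, 2:-B, 3:-C, 4:+C, 5:+B, 6:-C, 7:+C, 8:+B, 9:+C, 10:+C, 11:+B, 12:+C, 13:+B, 14:+C, 15:+C, 16:+B
Rule 4 (eight consecutive points on the same side of the centre line) is satisfied at point 14.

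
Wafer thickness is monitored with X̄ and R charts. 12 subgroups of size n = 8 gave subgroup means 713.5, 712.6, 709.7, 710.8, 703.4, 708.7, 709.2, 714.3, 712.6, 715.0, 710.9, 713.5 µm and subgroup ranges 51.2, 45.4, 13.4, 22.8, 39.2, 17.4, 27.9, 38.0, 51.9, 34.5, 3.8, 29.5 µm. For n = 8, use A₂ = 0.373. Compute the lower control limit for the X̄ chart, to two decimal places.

X̄̄ = (713.5 + 712.6 + 709.7 + 710.8 + 703.4 + 708.7 + 709.2 + 714.3 + 712.6 + 715.0 + 710.9 + 713.5) / 12 = 8534.2000 / 12 = 711.1833
R̄ = (51.2 + 45.4 + 13.4 + 22.8 + 39.2 + 17.4 + 27.9 + 38.0 + 51.9 + 34.5 + 3.8 + 29.5) / 12 = 375.0000 / 12 = 31.2500
LCL = X̄̄ − A₂·R̄ = 711.1833 − 0.373 × 31.2500 = 699.5271

699.53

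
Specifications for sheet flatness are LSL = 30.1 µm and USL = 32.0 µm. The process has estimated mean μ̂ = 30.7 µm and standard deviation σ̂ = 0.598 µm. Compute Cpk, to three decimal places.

Cpu = (USL − μ̂) / (3σ̂) = (32.0 − 30.7) / (3 × 0.598) = 0.7246; Cpl = (μ̂ − LSL) / (3σ̂) = (30.7 − 30.1) / (3 × 0.598) = 0.3344; Cpk = min(Cpu, Cpl) = 0.3344

0.334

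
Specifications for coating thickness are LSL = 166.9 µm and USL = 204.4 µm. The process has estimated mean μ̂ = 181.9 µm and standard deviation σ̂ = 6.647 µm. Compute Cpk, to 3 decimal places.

Cpu = (USL − μ̂) / (3σ̂) = (204.4 − 181.9) / (3 × 6.647) = 1.1283; Cpl = (μ̂ − LSL) / (3σ̂) = (181.9 − 166.9) / (3 × 6.647) = 0.7522; Cpk = min(Cpu, Cpl) = 0.7522

0.752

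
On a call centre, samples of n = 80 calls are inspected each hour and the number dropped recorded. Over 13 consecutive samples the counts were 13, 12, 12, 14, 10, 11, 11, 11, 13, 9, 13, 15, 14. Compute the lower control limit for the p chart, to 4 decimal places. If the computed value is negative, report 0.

p̄ = Σdᵢ / (k·n) = 158 / (13 × 80) = 0.15192
LCL = p̄ − 3·√(p̄(1−p̄)/n) = 0.15192 − 3 × 0.04013 = 0.03153

0.0315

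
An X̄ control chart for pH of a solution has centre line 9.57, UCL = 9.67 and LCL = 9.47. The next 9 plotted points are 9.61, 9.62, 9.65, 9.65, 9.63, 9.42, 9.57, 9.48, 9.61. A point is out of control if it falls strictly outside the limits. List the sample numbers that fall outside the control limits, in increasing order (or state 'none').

Compare each point to [9.47, 9.67]: sample 6 = 9.42 < LCL.

6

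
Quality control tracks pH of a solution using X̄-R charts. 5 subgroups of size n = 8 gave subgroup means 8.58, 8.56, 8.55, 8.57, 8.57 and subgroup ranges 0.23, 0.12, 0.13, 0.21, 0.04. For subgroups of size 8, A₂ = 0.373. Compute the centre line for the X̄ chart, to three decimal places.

8.566

X̄̄ = (8.58 + 8.56 + 8.55 + 8.57 + 8.57) / 5 = 42.8300 / 5 = 8.5660
CL = X̄̄ = 8.5660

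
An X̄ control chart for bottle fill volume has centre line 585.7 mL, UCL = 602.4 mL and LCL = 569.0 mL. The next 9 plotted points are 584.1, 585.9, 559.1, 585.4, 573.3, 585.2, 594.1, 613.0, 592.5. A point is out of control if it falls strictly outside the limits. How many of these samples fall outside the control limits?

2

Compare each point to [569.0, 602.4]: sample 3 = 559.1 < LCL; sample 8 = 613.0 > UCL.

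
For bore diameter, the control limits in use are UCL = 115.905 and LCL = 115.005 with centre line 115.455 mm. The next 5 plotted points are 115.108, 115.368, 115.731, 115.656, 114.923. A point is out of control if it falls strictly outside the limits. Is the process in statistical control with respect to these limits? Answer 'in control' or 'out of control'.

Compare each point to [115.005, 115.905]: sample 5 = 114.923 < LCL.

out of control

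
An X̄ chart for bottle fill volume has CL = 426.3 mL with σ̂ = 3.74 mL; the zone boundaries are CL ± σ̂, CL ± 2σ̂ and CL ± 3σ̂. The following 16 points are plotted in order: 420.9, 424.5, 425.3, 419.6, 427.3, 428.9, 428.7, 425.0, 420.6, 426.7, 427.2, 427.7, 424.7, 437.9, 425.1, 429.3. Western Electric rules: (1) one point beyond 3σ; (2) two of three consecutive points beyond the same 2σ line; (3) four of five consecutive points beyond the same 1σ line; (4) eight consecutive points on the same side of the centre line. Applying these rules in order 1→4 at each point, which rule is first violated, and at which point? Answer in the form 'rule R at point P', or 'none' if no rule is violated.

Zone of each point (C = within 1σ̂, B = 1σ̂–2σ̂, A = 2σ̂–3σ̂, * = beyond 3σ̂; sign = side of CL): 1:-B, 2:-C, 3:-C, 4:-B, 5:+C, 6:+C, 7:+C, 8:-C, 9:-B, 10:+C, 11:+C, 12:+C, 13:-C, 14:+*, 15:-C, 16:+C
Rule 1 (one point beyond the 3σ limits) is satisfied at point 14.

rule 1 at point 14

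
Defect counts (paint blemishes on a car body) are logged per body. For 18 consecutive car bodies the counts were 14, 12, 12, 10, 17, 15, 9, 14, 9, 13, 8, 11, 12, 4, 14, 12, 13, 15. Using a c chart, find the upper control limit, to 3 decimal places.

c̄ = (14 + 12 + 12 + 10 + 17 + 15 + 9 + 14 + 9 + 13 + 8 + 11 + 12 + 4 + 14 + 12 + 13 + 15) / 18 = 214 / 18 = 11.8889
UCL = c̄ + 3√c̄ = 11.8889 + 3 × √11.8889 = 11.8889 + 3 × 3.4480 = 22.2330

22.233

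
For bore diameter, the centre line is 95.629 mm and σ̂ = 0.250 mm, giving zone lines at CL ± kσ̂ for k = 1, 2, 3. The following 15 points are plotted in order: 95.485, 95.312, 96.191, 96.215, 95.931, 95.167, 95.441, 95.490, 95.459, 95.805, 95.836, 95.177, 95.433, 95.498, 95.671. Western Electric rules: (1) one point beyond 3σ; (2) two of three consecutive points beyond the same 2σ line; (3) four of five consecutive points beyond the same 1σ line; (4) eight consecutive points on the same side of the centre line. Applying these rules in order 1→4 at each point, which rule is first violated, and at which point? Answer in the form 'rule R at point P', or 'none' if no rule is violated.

Zone of each point (C = within 1σ̂, B = 1σ̂–2σ̂, A = 2σ̂–3σ̂, * = beyond 3σ̂; sign = side of CL): 1:-C, 2:-B, 3:+A, 4:+A, 5:+B, 6:-B, 7:-C, 8:-C, 9:-C, 10:+C, 11:+C, 12:-B, 13:-C, 14:-C, 15:+C
Rule 2 (two of three consecutive points beyond the same 2σ limit) is satisfied at point 4.

rule 2 at point 4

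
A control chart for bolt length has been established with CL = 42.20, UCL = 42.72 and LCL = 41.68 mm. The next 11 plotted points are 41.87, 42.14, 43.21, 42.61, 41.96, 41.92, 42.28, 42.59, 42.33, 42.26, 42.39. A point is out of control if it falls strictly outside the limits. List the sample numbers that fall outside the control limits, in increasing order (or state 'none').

Compare each point to [41.68, 42.72]: sample 3 = 43.21 > UCL.

3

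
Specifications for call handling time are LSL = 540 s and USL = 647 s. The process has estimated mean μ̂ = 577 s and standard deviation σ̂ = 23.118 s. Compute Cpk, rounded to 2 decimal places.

Cpu = (USL − μ̂) / (3σ̂) = (647 − 577) / (3 × 23.118) = 1.0093; Cpl = (μ̂ − LSL) / (3σ̂) = (577 − 540) / (3 × 23.118) = 0.5335; Cpk = min(Cpu, Cpl) = 0.5335

0.53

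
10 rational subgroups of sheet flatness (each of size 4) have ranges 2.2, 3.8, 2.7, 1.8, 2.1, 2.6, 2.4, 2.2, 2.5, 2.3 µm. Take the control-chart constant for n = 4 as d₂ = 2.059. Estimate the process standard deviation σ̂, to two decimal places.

R̄ = (2.2 + 3.8 + 2.7 + 1.8 + 2.1 + 2.6 + 2.4 + 2.2 + 2.5 + 2.3) / 10 = 2.4600
σ̂ = R̄ / d₂ = 2.4600 / 2.059 = 1.1948

1.19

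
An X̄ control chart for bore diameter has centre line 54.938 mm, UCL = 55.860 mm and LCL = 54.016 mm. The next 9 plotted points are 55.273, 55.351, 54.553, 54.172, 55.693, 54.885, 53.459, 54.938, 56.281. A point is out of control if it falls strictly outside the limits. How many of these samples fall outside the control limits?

2

Compare each point to [54.016, 55.860]: sample 7 = 53.459 < LCL; sample 9 = 56.281 > UCL.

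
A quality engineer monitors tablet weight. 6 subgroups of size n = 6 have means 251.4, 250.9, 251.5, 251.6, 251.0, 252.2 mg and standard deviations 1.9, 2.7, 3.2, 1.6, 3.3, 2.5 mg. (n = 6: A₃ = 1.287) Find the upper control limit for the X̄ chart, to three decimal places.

254.694

X̄̄ = (251.4 + 250.9 + 251.5 + 251.6 + 251.0 + 252.2) / 6 = 251.4333
s̄ = (1.9 + 2.7 + 3.2 + 1.6 + 3.3 + 2.5) / 6 = 2.5333
UCL = X̄̄ + A₃·s̄ = 251.4333 + 1.287 × 2.5333 = 254.6937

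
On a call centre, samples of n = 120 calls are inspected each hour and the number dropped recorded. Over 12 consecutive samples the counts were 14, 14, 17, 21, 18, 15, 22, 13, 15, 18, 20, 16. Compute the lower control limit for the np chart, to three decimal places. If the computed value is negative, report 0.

p̄ = Σdᵢ / (k·n) = 203 / (12 × 120) = 0.14097
LCL = np̄ − 3·√(np̄(1−p̄)) = 16.9167 − 3 × 3.8121 = 5.4805

5.480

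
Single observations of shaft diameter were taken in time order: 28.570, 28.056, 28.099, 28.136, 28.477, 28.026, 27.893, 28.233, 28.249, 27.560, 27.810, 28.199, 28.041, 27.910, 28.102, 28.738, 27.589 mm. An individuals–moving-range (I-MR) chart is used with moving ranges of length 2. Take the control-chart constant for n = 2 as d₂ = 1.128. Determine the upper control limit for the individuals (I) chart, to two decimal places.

X̄ = (28.570 + 28.056 + 28.099 + 28.136 + 28.477 + 28.026 + 27.893 + 28.233 + 28.249 + 27.560 + 27.810 + 28.199 + 28.041 + 27.910 + 28.102 + 28.738 + 27.589) / 17 = 28.0993
Moving ranges: 0.514, 0.043, 0.037, 0.341, 0.451, 0.133, 0.340, 0.016, 0.689, 0.250, 0.389, 0.158, 0.131, 0.192, 0.636, 1.149; M̄R̄ = 5.4690 / 16 = 0.3418
UCL = X̄ + 3·M̄R̄/d₂ = 28.0993 + 3 × 0.3418 / 1.128 = 29.0084

29.01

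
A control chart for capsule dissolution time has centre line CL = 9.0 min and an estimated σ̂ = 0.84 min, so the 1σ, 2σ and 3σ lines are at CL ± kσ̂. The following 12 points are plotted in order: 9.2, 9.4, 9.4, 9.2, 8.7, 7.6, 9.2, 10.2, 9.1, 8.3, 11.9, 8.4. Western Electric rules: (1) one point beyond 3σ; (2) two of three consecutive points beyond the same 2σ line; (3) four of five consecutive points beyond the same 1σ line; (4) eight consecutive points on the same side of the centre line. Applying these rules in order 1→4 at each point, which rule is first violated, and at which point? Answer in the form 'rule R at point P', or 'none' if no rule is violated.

Zone of each point (C = within 1σ̂, B = 1σ̂–2σ̂, A = 2σ̂–3σ̂, * = beyond 3σ̂; sign = side of CL): 1:+C, 2:+C, 3:+C, 4:+C, 5:-C, 6:-B, 7:+C, 8:+B, 9:+C, 10:-C, 11:+*, 12:-C
Rule 1 (one point beyond the 3σ limits) is satisfied at point 11.

rule 1 at point 11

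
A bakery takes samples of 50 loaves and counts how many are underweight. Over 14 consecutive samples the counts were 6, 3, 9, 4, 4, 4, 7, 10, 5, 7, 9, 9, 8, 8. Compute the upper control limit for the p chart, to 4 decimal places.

0.2769

p̄ = Σdᵢ / (k·n) = 93 / (14 × 50) = 0.13286
UCL = p̄ + 3·√(p̄(1−p̄)/n) = 0.13286 + 3 × √(0.13286×0.86714/50) = 0.13286 + 3 × 0.04800 = 0.27686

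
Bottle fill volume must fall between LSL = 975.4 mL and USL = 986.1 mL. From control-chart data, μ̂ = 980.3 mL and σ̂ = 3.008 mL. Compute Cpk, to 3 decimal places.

Cpu = (USL − μ̂) / (3σ̂) = (986.1 − 980.3) / (3 × 3.008) = 0.6427; Cpl = (μ̂ − LSL) / (3σ̂) = (980.3 − 975.4) / (3 × 3.008) = 0.5430; Cpk = min(Cpu, Cpl) = 0.5430

0.543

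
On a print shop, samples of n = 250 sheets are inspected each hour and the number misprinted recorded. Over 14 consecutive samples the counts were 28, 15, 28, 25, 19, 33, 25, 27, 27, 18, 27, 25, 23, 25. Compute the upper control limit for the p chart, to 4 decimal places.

p̄ = Σdᵢ / (k·n) = 345 / (14 × 250) = 0.09857
UCL = p̄ + 3·√(p̄(1−p̄)/n) = 0.09857 + 3 × √(0.09857×0.90143/250) = 0.09857 + 3 × 0.01885 = 0.15513

0.1551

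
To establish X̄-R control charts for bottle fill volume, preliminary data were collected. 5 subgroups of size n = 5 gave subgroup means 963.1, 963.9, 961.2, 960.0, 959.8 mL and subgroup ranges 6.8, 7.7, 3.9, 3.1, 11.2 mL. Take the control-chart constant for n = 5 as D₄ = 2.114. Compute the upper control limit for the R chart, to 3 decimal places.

R̄ = (6.8 + 7.7 + 3.9 + 3.1 + 11.2) / 5 = 32.7000 / 5 = 6.5400
UCL_R = D₄·R̄ = 2.114 × 6.5400 = 13.8256

13.826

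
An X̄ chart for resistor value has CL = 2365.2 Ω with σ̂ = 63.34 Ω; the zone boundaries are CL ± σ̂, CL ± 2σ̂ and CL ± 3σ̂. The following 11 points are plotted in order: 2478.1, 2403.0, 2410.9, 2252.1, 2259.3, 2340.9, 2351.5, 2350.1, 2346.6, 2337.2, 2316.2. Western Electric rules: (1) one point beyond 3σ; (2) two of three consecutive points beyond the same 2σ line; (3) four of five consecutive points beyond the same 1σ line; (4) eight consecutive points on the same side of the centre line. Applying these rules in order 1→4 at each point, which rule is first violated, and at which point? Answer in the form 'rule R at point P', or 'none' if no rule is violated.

Zone of each point (C = within 1σ̂, B = 1σ̂–2σ̂, A = 2σ̂–3σ̂, * = beyond 3σ̂; sign = side of CL): 1:+B, 2:+C, 3:+C, 4:-B, 5:-B, 6:-C, 7:-C, 8:-C, 9:-C, 10:-C, 11:-C
Rule 4 (eight consecutive points on the same side of the centre line) is satisfied at point 11.

rule 4 at point 11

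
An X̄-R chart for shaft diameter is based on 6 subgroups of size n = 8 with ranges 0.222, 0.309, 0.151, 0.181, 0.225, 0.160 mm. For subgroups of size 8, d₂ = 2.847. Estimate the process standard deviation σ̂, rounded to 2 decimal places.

R̄ = (0.222 + 0.309 + 0.151 + 0.181 + 0.225 + 0.160) / 6 = 0.2080
σ̂ = R̄ / d₂ = 0.2080 / 2.847 = 0.0731

0.07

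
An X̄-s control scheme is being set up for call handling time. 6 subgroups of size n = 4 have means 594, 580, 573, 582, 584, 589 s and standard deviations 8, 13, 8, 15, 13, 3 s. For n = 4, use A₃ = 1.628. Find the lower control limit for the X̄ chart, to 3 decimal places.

X̄̄ = (594 + 580 + 573 + 582 + 584 + 589) / 6 = 583.6667
s̄ = (8 + 13 + 8 + 15 + 13 + 3) / 6 = 10.0000
LCL = X̄̄ − A₃·s̄ = 583.6667 − 1.628 × 10.0000 = 567.3867

567.387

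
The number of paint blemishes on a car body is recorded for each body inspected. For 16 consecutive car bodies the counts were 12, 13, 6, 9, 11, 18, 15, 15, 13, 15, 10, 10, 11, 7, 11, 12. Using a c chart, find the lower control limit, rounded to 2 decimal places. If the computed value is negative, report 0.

c̄ = (12 + 13 + 6 + 9 + 11 + 18 + 15 + 15 + 13 + 15 + 10 + 10 + 11 + 7 + 11 + 12) / 16 = 188 / 16 = 11.7500
LCL = c̄ − 3√c̄ = 11.7500 − 3 × 3.4278 = 1.4665

1.47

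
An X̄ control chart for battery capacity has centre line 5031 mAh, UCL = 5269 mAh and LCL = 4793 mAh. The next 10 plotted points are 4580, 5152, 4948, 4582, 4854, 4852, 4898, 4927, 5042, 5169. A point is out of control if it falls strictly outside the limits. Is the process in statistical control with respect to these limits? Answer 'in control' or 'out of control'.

Compare each point to [4793, 5269]: sample 1 = 4580 < LCL; sample 4 = 4582 < LCL.

out of control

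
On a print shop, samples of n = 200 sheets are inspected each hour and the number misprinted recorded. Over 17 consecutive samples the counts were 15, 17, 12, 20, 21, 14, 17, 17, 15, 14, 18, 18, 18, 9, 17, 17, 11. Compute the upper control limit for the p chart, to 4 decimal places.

0.1368

p̄ = Σdᵢ / (k·n) = 270 / (17 × 200) = 0.07941
UCL = p̄ + 3·√(p̄(1−p̄)/n) = 0.07941 + 3 × √(0.07941×0.92059/200) = 0.07941 + 3 × 0.01912 = 0.13677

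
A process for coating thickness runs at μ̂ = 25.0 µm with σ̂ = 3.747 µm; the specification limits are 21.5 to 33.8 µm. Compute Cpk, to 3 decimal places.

Cpu = (USL − μ̂) / (3σ̂) = (33.8 − 25.0) / (3 × 3.747) = 0.7828; Cpl = (μ̂ − LSL) / (3σ̂) = (25.0 − 21.5) / (3 × 3.747) = 0.3114; Cpk = min(Cpu, Cpl) = 0.3114

0.311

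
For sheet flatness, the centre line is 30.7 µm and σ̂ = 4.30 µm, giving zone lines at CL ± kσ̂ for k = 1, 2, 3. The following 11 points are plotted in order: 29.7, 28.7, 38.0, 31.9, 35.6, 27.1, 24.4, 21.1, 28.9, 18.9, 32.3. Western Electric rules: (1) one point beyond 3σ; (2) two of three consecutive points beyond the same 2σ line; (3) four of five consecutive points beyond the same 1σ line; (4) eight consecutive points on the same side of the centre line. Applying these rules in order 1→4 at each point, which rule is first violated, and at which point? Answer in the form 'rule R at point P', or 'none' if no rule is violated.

rule 2 at point 10

Zone of each point (C = within 1σ̂, B = 1σ̂–2σ̂, A = 2σ̂–3σ̂, * = beyond 3σ̂; sign = side of CL): 1:-C, 2:-C, 3:+B, 4:+C, 5:+B, 6:-C, 7:-B, 8:-A, 9:-C, 10:-A, 11:+C
Rule 2 (two of three consecutive points beyond the same 2σ limit) is satisfied at point 10.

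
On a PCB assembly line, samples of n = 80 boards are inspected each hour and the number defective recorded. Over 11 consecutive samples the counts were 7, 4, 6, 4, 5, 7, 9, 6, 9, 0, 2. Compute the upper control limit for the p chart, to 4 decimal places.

0.1509

p̄ = Σdᵢ / (k·n) = 59 / (11 × 80) = 0.06705
UCL = p̄ + 3·√(p̄(1−p̄)/n) = 0.06705 + 3 × √(0.06705×0.93295/80) = 0.06705 + 3 × 0.02796 = 0.15093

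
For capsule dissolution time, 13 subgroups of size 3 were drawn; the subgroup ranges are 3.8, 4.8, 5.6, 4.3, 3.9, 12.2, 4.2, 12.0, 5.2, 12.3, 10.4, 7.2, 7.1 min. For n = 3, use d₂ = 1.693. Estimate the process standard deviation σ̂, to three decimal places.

4.226

R̄ = (3.8 + 4.8 + 5.6 + 4.3 + 3.9 + 12.2 + 4.2 + 12.0 + 5.2 + 12.3 + 10.4 + 7.2 + 7.1) / 13 = 7.1538
σ̂ = R̄ / d₂ = 7.1538 / 1.693 = 4.2255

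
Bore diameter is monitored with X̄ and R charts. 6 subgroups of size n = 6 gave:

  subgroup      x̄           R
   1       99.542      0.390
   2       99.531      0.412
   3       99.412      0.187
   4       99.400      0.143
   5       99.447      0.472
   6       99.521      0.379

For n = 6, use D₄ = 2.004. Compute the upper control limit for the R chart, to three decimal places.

R̄ = (0.390 + 0.412 + 0.187 + 0.143 + 0.472 + 0.379) / 6 = 1.9830 / 6 = 0.3305
UCL_R = D₄·R̄ = 2.004 × 0.3305 = 0.6623

0.662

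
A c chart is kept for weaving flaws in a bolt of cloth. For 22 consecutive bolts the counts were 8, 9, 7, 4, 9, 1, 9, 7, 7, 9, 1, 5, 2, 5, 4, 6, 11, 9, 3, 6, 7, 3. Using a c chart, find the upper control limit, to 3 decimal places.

c̄ = (8 + 9 + 7 + 4 + 9 + 1 + 9 + 7 + 7 + 9 + 1 + 5 + 2 + 5 + 4 + 6 + 11 + 9 + 3 + 6 + 7 + 3) / 22 = 132 / 22 = 6.0000
UCL = c̄ + 3√c̄ = 6.0000 + 3 × √6.0000 = 6.0000 + 3 × 2.4495 = 13.3485

13.348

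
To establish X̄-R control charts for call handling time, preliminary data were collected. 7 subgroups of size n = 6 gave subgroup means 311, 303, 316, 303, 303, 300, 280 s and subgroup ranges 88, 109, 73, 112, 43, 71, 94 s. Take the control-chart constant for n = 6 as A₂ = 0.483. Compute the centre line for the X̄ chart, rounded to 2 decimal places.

302.29

X̄̄ = (311 + 303 + 316 + 303 + 303 + 300 + 280) / 7 = 2116.0000 / 7 = 302.2857
CL = X̄̄ = 302.2857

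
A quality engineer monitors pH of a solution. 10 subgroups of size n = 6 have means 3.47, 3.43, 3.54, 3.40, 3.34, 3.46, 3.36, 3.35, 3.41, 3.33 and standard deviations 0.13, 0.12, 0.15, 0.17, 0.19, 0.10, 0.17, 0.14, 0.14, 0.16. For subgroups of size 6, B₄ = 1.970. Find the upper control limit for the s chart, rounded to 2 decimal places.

0.29

s̄ = (0.13 + 0.12 + 0.15 + 0.17 + 0.19 + 0.10 + 0.17 + 0.14 + 0.14 + 0.16) / 10 = 0.1470
UCL_s = B₄·s̄ = 1.970 × 0.1470 = 0.2896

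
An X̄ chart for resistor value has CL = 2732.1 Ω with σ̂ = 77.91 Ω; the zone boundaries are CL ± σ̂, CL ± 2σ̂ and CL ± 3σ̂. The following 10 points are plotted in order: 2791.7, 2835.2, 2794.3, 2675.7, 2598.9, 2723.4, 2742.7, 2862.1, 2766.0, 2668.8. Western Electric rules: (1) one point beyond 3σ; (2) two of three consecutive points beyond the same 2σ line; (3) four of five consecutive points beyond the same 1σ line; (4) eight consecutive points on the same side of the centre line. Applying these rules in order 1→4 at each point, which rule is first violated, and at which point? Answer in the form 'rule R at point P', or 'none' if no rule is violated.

none

Zone of each point (C = within 1σ̂, B = 1σ̂–2σ̂, A = 2σ̂–3σ̂, * = beyond 3σ̂; sign = side of CL): 1:+C, 2:+B, 3:+C, 4:-C, 5:-B, 6:-C, 7:+C, 8:+B, 9:+C, 10:-C
No rule fires across all 10 points.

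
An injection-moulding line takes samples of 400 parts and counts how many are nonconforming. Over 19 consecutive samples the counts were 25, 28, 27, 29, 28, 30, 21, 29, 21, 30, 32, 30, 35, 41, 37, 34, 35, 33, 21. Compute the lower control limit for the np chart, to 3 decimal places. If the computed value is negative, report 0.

14.037

p̄ = Σdᵢ / (k·n) = 566 / (19 × 400) = 0.07447
LCL = np̄ − 3·√(np̄(1−p̄)) = 29.7895 − 3 × 5.2508 = 14.0371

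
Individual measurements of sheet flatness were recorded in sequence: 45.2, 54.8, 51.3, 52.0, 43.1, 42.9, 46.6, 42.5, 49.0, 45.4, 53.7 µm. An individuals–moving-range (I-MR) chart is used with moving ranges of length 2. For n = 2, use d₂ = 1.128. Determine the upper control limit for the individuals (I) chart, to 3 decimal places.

X̄ = (45.2 + 54.8 + 51.3 + 52.0 + 43.1 + 42.9 + 46.6 + 42.5 + 49.0 + 45.4 + 53.7) / 11 = 47.8636
Moving ranges: 9.6, 3.5, 0.7, 8.9, 0.2, 3.7, 4.1, 6.5, 3.6, 8.3; M̄R̄ = 49.1000 / 10 = 4.9100
UCL = X̄ + 3·M̄R̄/d₂ = 47.8636 + 3 × 4.9100 / 1.128 = 60.9221

60.922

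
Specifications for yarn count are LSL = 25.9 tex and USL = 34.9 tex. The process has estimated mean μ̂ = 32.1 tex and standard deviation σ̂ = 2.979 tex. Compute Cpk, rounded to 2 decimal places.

0.31

Cpu = (USL − μ̂) / (3σ̂) = (34.9 − 32.1) / (3 × 2.979) = 0.3133; Cpl = (μ̂ − LSL) / (3σ̂) = (32.1 − 25.9) / (3 × 2.979) = 0.6937; Cpk = min(Cpu, Cpl) = 0.3133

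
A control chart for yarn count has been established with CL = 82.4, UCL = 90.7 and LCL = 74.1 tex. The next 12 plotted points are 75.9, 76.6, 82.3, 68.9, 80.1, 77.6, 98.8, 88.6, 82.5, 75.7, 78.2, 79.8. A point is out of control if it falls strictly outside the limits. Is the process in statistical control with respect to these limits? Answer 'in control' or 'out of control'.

out of control

Compare each point to [74.1, 90.7]: sample 4 = 68.9 < LCL; sample 7 = 98.8 > UCL.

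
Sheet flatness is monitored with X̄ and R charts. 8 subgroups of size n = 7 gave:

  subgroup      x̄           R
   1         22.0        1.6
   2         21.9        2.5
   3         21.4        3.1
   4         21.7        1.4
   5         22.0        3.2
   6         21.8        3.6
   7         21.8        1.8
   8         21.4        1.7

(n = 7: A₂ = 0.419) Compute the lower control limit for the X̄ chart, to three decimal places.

X̄̄ = (22.0 + 21.9 + 21.4 + 21.7 + 22.0 + 21.8 + 21.8 + 21.4) / 8 = 174.0000 / 8 = 21.7500
R̄ = (1.6 + 2.5 + 3.1 + 1.4 + 3.2 + 3.6 + 1.8 + 1.7) / 8 = 18.9000 / 8 = 2.3625
LCL = X̄̄ − A₂·R̄ = 21.7500 − 0.419 × 2.3625 = 20.7601

20.760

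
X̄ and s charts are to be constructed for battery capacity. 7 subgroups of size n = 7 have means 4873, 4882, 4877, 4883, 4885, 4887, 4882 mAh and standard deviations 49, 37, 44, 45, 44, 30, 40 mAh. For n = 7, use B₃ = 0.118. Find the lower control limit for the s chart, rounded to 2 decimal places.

4.87

s̄ = (49 + 37 + 44 + 45 + 44 + 30 + 40) / 7 = 41.2857
LCL_s = B₃·s̄ = 0.118 × 41.2857 = 4.8717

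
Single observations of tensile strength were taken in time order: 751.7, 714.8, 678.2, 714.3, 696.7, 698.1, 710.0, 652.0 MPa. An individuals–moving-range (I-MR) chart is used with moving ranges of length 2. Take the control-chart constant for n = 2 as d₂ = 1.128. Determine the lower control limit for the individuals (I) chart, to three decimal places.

626.557

X̄ = (751.7 + 714.8 + 678.2 + 714.3 + 696.7 + 698.1 + 710.0 + 652.0) / 8 = 701.9750
Moving ranges: 36.9, 36.6, 36.1, 17.6, 1.4, 11.9, 58.0; M̄R̄ = 198.5000 / 7 = 28.3571
LCL = X̄ − 3·M̄R̄/d₂ = 701.9750 − 3 × 28.3571 / 1.128 = 626.5571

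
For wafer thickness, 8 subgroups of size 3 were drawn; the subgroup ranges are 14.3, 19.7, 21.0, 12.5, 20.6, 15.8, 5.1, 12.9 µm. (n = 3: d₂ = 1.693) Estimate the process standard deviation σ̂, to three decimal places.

9.000

R̄ = (14.3 + 19.7 + 21.0 + 12.5 + 20.6 + 15.8 + 5.1 + 12.9) / 8 = 15.2375
σ̂ = R̄ / d₂ = 15.2375 / 1.693 = 9.0003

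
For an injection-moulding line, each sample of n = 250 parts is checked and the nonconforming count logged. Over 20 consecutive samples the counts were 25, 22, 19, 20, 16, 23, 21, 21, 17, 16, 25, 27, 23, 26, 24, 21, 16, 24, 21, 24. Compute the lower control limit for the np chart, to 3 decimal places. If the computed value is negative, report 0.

8.237

p̄ = Σdᵢ / (k·n) = 431 / (20 × 250) = 0.08620
LCL = np̄ − 3·√(np̄(1−p̄)) = 21.5500 − 3 × 4.4376 = 8.2372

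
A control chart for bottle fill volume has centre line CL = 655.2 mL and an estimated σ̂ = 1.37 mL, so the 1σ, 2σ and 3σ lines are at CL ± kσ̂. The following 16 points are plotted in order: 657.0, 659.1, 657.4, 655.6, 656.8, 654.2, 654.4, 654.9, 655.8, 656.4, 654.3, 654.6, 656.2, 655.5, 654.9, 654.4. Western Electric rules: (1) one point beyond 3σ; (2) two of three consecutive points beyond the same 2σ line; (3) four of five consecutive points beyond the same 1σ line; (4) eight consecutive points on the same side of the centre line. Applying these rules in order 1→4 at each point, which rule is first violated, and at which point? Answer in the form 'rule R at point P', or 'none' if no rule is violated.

Zone of each point (C = within 1σ̂, B = 1σ̂–2σ̂, A = 2σ̂–3σ̂, * = beyond 3σ̂; sign = side of CL): 1:+B, 2:+A, 3:+B, 4:+C, 5:+B, 6:-C, 7:-C, 8:-C, 9:+C, 10:+C, 11:-C, 12:-C, 13:+C, 14:+C, 15:-C, 16:-C
Rule 3 (four of five consecutive points beyond the same 1σ limit) is satisfied at point 5.

rule 3 at point 5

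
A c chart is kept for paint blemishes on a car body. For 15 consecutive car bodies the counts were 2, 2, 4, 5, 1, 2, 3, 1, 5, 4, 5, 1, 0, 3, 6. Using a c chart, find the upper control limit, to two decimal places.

c̄ = (2 + 2 + 4 + 5 + 1 + 2 + 3 + 1 + 5 + 4 + 5 + 1 + 0 + 3 + 6) / 15 = 44 / 15 = 2.9333
UCL = c̄ + 3√c̄ = 2.9333 + 3 × √2.9333 = 2.9333 + 3 × 1.7127 = 8.0714

8.07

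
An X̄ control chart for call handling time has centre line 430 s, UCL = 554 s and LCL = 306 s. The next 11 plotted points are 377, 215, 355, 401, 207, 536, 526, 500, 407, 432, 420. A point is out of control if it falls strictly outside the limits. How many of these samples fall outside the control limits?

2

Compare each point to [306, 554]: sample 2 = 215 < LCL; sample 5 = 207 < LCL.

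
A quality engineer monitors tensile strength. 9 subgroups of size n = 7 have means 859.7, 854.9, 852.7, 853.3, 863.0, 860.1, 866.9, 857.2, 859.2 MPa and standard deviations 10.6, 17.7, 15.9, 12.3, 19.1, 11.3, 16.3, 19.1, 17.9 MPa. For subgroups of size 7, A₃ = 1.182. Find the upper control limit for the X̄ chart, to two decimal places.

876.97

X̄̄ = (859.7 + 854.9 + 852.7 + 853.3 + 863.0 + 860.1 + 866.9 + 857.2 + 859.2) / 9 = 858.5556
s̄ = (10.6 + 17.7 + 15.9 + 12.3 + 19.1 + 11.3 + 16.3 + 19.1 + 17.9) / 9 = 15.5778
UCL = X̄̄ + A₃·s̄ = 858.5556 + 1.182 × 15.5778 = 876.9685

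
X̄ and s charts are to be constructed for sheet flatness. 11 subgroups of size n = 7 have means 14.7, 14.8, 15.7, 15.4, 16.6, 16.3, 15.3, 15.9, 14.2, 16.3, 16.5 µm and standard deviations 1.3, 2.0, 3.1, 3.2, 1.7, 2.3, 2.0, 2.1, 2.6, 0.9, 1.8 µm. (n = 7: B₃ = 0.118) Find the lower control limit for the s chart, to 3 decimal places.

s̄ = (1.3 + 2.0 + 3.1 + 3.2 + 1.7 + 2.3 + 2.0 + 2.1 + 2.6 + 0.9 + 1.8) / 11 = 2.0909
LCL_s = B₃·s̄ = 0.118 × 2.0909 = 0.2467

0.247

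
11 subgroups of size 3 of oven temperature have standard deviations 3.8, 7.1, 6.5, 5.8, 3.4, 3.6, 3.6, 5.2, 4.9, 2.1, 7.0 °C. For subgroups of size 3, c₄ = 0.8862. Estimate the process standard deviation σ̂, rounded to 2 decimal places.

5.44

s̄ = (3.8 + 7.1 + 6.5 + 5.8 + 3.4 + 3.6 + 3.6 + 5.2 + 4.9 + 2.1 + 7.0) / 11 = 4.8182
σ̂ = s̄ / c₄ = 4.8182 / 0.8862 = 5.4369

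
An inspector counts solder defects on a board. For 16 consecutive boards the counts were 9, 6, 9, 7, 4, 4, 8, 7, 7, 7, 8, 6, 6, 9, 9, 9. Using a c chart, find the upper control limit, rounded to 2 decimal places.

15.23

c̄ = (9 + 6 + 9 + 7 + 4 + 4 + 8 + 7 + 7 + 7 + 8 + 6 + 6 + 9 + 9 + 9) / 16 = 115 / 16 = 7.1875
UCL = c̄ + 3√c̄ = 7.1875 + 3 × √7.1875 = 7.1875 + 3 × 2.6810 = 15.2304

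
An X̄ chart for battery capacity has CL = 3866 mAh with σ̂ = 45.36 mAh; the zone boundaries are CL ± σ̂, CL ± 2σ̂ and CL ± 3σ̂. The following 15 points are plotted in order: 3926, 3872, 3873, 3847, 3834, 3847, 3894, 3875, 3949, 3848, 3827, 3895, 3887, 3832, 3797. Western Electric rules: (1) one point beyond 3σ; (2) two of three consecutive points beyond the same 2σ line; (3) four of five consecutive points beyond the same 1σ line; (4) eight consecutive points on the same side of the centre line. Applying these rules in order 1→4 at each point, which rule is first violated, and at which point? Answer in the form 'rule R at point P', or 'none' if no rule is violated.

none

Zone of each point (C = within 1σ̂, B = 1σ̂–2σ̂, A = 2σ̂–3σ̂, * = beyond 3σ̂; sign = side of CL): 1:+B, 2:+C, 3:+C, 4:-C, 5:-C, 6:-C, 7:+C, 8:+C, 9:+B, 10:-C, 11:-C, 12:+C, 13:+C, 14:-C, 15:-B
No rule fires across all 15 points.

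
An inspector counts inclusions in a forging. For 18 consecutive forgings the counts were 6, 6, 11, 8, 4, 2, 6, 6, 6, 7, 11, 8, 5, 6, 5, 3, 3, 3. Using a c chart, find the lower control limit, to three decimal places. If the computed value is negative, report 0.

0.000

c̄ = (6 + 6 + 11 + 8 + 4 + 2 + 6 + 6 + 6 + 7 + 11 + 8 + 5 + 6 + 5 + 3 + 3 + 3) / 18 = 106 / 18 = 5.8889
LCL = c̄ − 3√c̄ = 5.8889 − 3 × 2.4267 = -1.3912 → 0 (cannot be negative)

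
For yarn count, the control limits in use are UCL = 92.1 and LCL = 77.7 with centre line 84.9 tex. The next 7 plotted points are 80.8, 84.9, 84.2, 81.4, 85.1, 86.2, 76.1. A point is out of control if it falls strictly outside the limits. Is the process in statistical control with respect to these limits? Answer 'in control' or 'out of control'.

Compare each point to [77.7, 92.1]: sample 7 = 76.1 < LCL.

out of control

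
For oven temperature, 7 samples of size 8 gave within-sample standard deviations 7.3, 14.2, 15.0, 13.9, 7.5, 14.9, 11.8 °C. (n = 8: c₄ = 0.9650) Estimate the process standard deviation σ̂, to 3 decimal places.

12.524

s̄ = (7.3 + 14.2 + 15.0 + 13.9 + 7.5 + 14.9 + 11.8) / 7 = 12.0857
σ̂ = s̄ / c₄ = 12.0857 / 0.9650 = 12.5241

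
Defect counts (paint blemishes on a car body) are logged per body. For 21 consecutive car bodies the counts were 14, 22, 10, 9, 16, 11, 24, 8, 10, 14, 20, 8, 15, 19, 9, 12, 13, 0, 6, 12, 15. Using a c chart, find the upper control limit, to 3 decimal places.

23.411

c̄ = (14 + 22 + 10 + 9 + 16 + 11 + 24 + 8 + 10 + 14 + 20 + 8 + 15 + 19 + 9 + 12 + 13 + 0 + 6 + 12 + 15) / 21 = 267 / 21 = 12.7143
UCL = c̄ + 3√c̄ = 12.7143 + 3 × √12.7143 = 12.7143 + 3 × 3.5657 = 23.4114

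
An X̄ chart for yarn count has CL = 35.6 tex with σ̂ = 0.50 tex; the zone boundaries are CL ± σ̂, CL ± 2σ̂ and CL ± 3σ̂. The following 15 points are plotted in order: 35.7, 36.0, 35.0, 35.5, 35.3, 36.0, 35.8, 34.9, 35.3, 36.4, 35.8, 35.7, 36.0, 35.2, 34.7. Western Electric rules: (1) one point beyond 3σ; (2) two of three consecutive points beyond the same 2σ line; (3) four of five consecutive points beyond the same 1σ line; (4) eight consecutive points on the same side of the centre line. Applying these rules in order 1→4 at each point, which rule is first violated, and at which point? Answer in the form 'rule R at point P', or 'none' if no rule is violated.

none

Zone of each point (C = within 1σ̂, B = 1σ̂–2σ̂, A = 2σ̂–3σ̂, * = beyond 3σ̂; sign = side of CL): 1:+C, 2:+C, 3:-B, 4:-C, 5:-C, 6:+C, 7:+C, 8:-B, 9:-C, 10:+B, 11:+C, 12:+C, 13:+C, 14:-C, 15:-B
No rule fires across all 15 points.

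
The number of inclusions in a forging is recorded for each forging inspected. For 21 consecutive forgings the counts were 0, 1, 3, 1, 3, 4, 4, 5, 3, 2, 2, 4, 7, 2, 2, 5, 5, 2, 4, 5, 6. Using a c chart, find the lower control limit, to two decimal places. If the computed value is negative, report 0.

c̄ = (0 + 1 + 3 + 1 + 3 + 4 + 4 + 5 + 3 + 2 + 2 + 4 + 7 + 2 + 2 + 5 + 5 + 2 + 4 + 5 + 6) / 21 = 70 / 21 = 3.3333
LCL = c̄ − 3√c̄ = 3.3333 − 3 × 1.8257 = -2.1439 → 0 (cannot be negative)

0.00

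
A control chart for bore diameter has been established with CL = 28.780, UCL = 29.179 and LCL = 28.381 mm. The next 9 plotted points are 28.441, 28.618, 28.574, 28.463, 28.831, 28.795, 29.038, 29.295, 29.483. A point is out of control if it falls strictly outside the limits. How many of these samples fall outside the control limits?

Compare each point to [28.381, 29.179]: sample 8 = 29.295 > UCL; sample 9 = 29.483 > UCL.

2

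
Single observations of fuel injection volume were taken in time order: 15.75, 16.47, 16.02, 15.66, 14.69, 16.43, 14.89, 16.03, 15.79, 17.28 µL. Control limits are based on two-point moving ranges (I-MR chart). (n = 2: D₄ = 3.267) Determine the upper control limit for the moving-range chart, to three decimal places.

Moving ranges: 0.72, 0.45, 0.36, 0.97, 1.74, 1.54, 1.14, 0.24, 1.49; M̄R̄ = 8.6500 / 9 = 0.9611
UCL_MR = D₄·M̄R̄ = 3.267 × 0.9611 = 3.1399

3.140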